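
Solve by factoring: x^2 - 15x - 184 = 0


We need two numbers that multiply to -184 and add to -15.
Those numbers are 8 and -23 (since 8 * (-23) = -184 and 8 + (-23) = -15).
So x^2 - 15x - 184 = (x + 8)(x - 23) = 0
Setting each factor to zero: x = -8 or x = 23

x = -8, x = 23


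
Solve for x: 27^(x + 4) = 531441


Express both sides with the same base.
531441 = 27^4
Since the bases match, equate exponents: x + 4 = 4
So x = 4 - (4) = 0

x = 0


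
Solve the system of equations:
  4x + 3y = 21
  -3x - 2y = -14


Using Cramer's rule:
Determinant D = (4)(-2) - (-3)(3) = -8 + 9 = 1
Dx = (21)(-2) - (-14)(3) = -42 + 42 = 0
Dy = (4)(-14) - (-3)(21) = -56 + 63 = 7
x = Dx/D = 0/1 = 0
y = Dy/D = 7/1 = 7

x = 0, y = 7


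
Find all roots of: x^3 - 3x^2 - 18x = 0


The constant term is 0, so x = 0 is a root. Factor out x:
  x^2 - 3x - 18 = 0
Solve the quadratic x^2 - 3x - 18 = 0: discriminant = (-3)^2 - 4(1)(-18) = 9 + 72 = 81.
sqrt(81) = 9, so x = (3 ± 9)/2: x = 6 or x = -3.
Collecting all roots found:

x = -3, x = 0, x = 6


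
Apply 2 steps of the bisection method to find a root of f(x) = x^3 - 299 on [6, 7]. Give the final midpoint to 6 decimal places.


f(x) = x^3 - 299
f(6) = -83 < 0
f(7) = 44 > 0

Step 1: midpoint = (6.000000 + 7.000000)/2 = 6.500000
  f(6.500000) = -24.375000
  f(mid) < 0, so root is in [6.500000, 7.000000]

Step 2: midpoint = (6.500000 + 7.000000)/2 = 6.750000
  f(6.750000) = 8.546875
  f(mid) > 0, so root is in [6.500000, 6.750000]

midpoint = 6.750000


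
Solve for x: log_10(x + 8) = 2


Convert to exponential form: x + 8 = 10^2 = 100
x = 100 - 8 = 92
Check: log_10(92 + 8) = log_10(100) = log_10(100) = 2 ✓

x = 92


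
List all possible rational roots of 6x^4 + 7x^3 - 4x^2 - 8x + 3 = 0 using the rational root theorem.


Rational root theorem: possible roots are ±p/q where:
  p divides the constant term (3): p ∈ {1, 3}
  q divides the leading coefficient (6): q ∈ {1, 2, 3, 6}

All possible rational roots: -3, -3/2, -1, -1/2, -1/3, -1/6, 1/6, 1/3, 1/2, 1, 3/2, 3

-3, -3/2, -1, -1/2, -1/3, -1/6, 1/6, 1/3, 1/2, 1, 3/2, 3


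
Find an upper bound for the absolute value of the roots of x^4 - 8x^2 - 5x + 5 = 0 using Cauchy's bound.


Cauchy's bound: all roots r satisfy |r| <= 1 + max(|a_i/a_n|) for i = 0,...,n-1
where a_n is the leading coefficient.

Coefficients: [1, 0, -8, -5, 5]
Leading coefficient a_n = 1
Ratios |a_i/a_n|: 0, 8, 5, 5
Maximum ratio: 8
Cauchy's bound: |r| <= 1 + 8 = 9

Upper bound = 9


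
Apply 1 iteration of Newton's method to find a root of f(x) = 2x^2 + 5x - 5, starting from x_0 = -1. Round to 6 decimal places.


Newton's method: x_(n+1) = x_n - f(x_n)/f'(x_n)
f(x) = 2x^2 + 5x - 5
f'(x) = 4x + 5

Iteration 1:
  f(-1.000000) = -8.000000
  f'(-1.000000) = 1.000000
  x_1 = -1.000000 - (-8.000000)/(1.000000) = 7.000000

x_1 = 7.000000


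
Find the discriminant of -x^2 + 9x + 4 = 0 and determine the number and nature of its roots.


For ax^2 + bx + c = 0, discriminant D = b^2 - 4ac
Here a = -1, b = 9, c = 4
D = (9)^2 - 4(-1)(4) = 81 + 16 = 97

D = 97 > 0 but not a perfect square
The equation has 2 distinct real irrational roots.

Discriminant = 97, 2 distinct real irrational roots


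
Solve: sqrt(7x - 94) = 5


Square both sides: 7x - 94 = 5^2 = 25
7x = 25 + 94 = 119
x = 17
Check: sqrt(7*17 - 94) = sqrt(25) = 5 ✓

x = 17


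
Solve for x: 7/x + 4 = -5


Subtract 4 from both sides: 7/x = -9
Multiply both sides by x: 7 = -9 * x
Divide by -9: x = -7/9

x = -7/9


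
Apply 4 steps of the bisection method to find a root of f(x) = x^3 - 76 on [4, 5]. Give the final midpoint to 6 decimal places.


f(x) = x^3 - 76
f(4) = -12 < 0
f(5) = 49 > 0

Step 1: midpoint = (4.000000 + 5.000000)/2 = 4.500000
  f(4.500000) = 15.125000
  f(mid) > 0, so root is in [4.000000, 4.500000]

Step 2: midpoint = (4.000000 + 4.500000)/2 = 4.250000
  f(4.250000) = 0.765625
  f(mid) > 0, so root is in [4.000000, 4.250000]

Step 3: midpoint = (4.000000 + 4.250000)/2 = 4.125000
  f(4.125000) = -5.810547
  f(mid) < 0, so root is in [4.125000, 4.250000]

Step 4: midpoint = (4.125000 + 4.250000)/2 = 4.187500
  f(4.187500) = -2.571533
  f(mid) < 0, so root is in [4.187500, 4.250000]

midpoint = 4.187500


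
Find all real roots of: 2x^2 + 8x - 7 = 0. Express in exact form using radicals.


Using the quadratic formula: x = (-b ± sqrt(b^2 - 4ac)) / (2a)
Here a = 2, b = 8, c = -7
Discriminant = b^2 - 4ac = 8^2 - 4(2)(-7) = 64 + 56 = 120
Since discriminant = 120 > 0, there are two real roots.
x = (-8 ± 2*sqrt(30)) / 4
Simplifying: x = (-4 ± sqrt(30)) / 2
Numerically: x ≈ 0.7386 or x ≈ -4.7386

x = (-4 + sqrt(30)) / 2 or x = (-4 - sqrt(30)) / 2


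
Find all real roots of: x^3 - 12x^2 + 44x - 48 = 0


Let p(x) = x^3 - 12x^2 + 44x - 48. By the rational root theorem (leading coefficient 1), any rational root is an integer divisor of 48: try ±1, ±2, ... in turn.
Test x = 1: value = -15 ≠ 0.
Test x = -1: value = -105 ≠ 0.
Test x = 2: value = 0 ✓, so (x - 2) is a factor.
Synthetic division by (x - 2): bring down 1; 1(2) - 12 = -10; (-10)(2) + 44 = 24; 24(2) - 48 = 0 → quotient x^2 - 10x + 24, remainder 0.
Solve the quadratic x^2 - 10x + 24 = 0: discriminant = (-10)^2 - 4(1)(24) = 100 - 96 = 4.
sqrt(4) = 2, so x = (10 ± 2)/2: x = 6 or x = 4.

x = 2, x = 4, x = 6


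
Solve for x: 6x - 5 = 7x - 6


Starting with: 6x - 5 = 7x - 6
Move all x terms to left: (6 - 7)x = -6 + 5
Simplify: -x = -1
Divide both sides by -1: x = 1

x = 1


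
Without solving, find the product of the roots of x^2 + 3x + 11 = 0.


By Vieta's formulas for ax^2 + bx + c = 0:
  Sum of roots = -b/a
  Product of roots = c/a

Here a = 1, b = 3, c = 11
Sum = -(3)/1 = -3
Product = 11/1 = 11

Product = 11


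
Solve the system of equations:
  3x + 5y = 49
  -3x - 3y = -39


Using Cramer's rule:
Determinant D = (3)(-3) - (-3)(5) = -9 + 15 = 6
Dx = (49)(-3) - (-39)(5) = -147 + 195 = 48
Dy = (3)(-39) - (-3)(49) = -117 + 147 = 30
x = Dx/D = 48/6 = 8
y = Dy/D = 30/6 = 5

x = 8, y = 5


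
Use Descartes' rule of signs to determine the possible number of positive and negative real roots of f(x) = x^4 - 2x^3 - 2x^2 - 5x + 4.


Descartes' rule of signs:

For positive roots, count sign changes in f(x) = x^4 - 2x^3 - 2x^2 - 5x + 4:
Signs of coefficients: +, -, -, -, +
Number of sign changes: 2
Possible positive real roots: 2, 0

For negative roots, examine f(-x) = x^4 + 2x^3 - 2x^2 + 5x + 4:
Signs of coefficients: +, +, -, +, +
Number of sign changes: 2
Possible negative real roots: 2, 0

Positive roots: 2 or 0; Negative roots: 2 or 0


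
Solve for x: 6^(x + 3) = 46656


Express both sides with the same base.
46656 = 6^6
Since the bases match, equate exponents: x + 3 = 6
So x = 6 - (3) = 3

x = 3


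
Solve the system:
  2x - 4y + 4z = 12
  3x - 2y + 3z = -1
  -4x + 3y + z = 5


Using Cramer's rule. Expand each determinant along the first row.
D  = 2*[(-2)*1 - 3*3] - (-4)*[3*1 - 3*(-4)] + 4*[3*3 - (-2)*(-4)]
  = 2*(-11) - (-4)*(15) + 4*(1) = 42
Dx = 12*[(-2)*1 - 3*3] - (-4)*[(-1)*1 - 3*5] + 4*[(-1)*3 - (-2)*5]
  = 12*(-11) - (-4)*(-16) + 4*(7) = -168
Dy = 2*[(-1)*1 - 3*5] - 12*[3*1 - 3*(-4)] + 4*[3*5 - (-1)*(-4)]
  = 2*(-16) - 12*(15) + 4*(11) = -168
Dz = 2*[(-2)*5 - (-1)*3] - (-4)*[3*5 - (-1)*(-4)] + 12*[3*3 - (-2)*(-4)]
  = 2*(-7) - (-4)*(11) + 12*(1) = 42
x = Dx/D = -168/42 = -4, y = Dy/D = -168/42 = -4, z = Dz/D = 42/42 = 1
Check eq1: (2)(-4) + (-4)(-4) + (4)(1) = 12 = 12 ✓
Check eq2: (3)(-4) + (-2)(-4) + (3)(1) = -1 = -1 ✓
Check eq3: (-4)(-4) + (3)(-4) + (1)(1) = 5 = 5 ✓

x = -4, y = -4, z = 1


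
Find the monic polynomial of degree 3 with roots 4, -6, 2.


A monic polynomial with roots 4, -6, 2 is:
p(x) = (x - 4)(x + 6)(x - 2)
After multiplying by (x - 4): x - 4
After multiplying by (x + 6): x^2 + 2x - 24
After multiplying by (x - 2): x^3 - 28x + 48

x^3 - 28x + 48


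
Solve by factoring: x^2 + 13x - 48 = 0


We need two numbers that multiply to -48 and add to 13.
Those numbers are -3 and 16 (since (-3) * 16 = -48 and (-3) + 16 = 13).
So x^2 + 13x - 48 = (x - 3)(x + 16) = 0
Setting each factor to zero: x = 3 or x = -16

x = -16, x = 3


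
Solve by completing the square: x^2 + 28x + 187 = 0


Start: x^2 + 28x + 187 = 0
Move constant: x^2 + 28x = -187
Half of 28 is 14, squared is 196
Add 196 to both sides: x^2 + 28x + 196 = 9
(x + 14)^2 = 9
x + 14 = ±3
x = -14 + 3 = -11 or x = -14 - 3 = -17

x = -17, x = -11


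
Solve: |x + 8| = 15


An absolute value equation |expr| = 15 gives two cases:
Case 1: x + 8 = 15
  x = 7, so x = 7
Case 2: x + 8 = -15
  x = -23, so x = -23

x = -23, x = 7


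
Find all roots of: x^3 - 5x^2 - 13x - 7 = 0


Let p(x) = x^3 - 5x^2 - 13x - 7. By the rational root theorem (leading coefficient 1), any rational root is an integer divisor of 7: try ±1, ±2, ... in turn.
Test x = 1: value = -24 ≠ 0.
Test x = -1: value = 0 ✓, so (x + 1) is a factor.
Synthetic division by (x + 1): bring down 1; 1(-1) - 5 = -6; (-6)(-1) - 13 = -7; (-7)(-1) - 7 = 0 → quotient x^2 - 6x - 7, remainder 0.
Solve the quadratic x^2 - 6x - 7 = 0: discriminant = (-6)^2 - 4(1)(-7) = 36 + 28 = 64.
sqrt(64) = 8, so x = (6 ± 8)/2: x = 7 or x = -1.
Collecting all roots found:

x = -1 (multiplicity 2), x = 7


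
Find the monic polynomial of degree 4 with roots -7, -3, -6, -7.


A monic polynomial with roots -7, -3, -6, -7 is:
p(x) = (x + 7)(x + 3)(x + 6)(x + 7)
After multiplying by (x + 7): x + 7
After multiplying by (x + 3): x^2 + 10x + 21
After multiplying by (x + 6): x^3 + 16x^2 + 81x + 126
After multiplying by (x + 7): x^4 + 23x^3 + 193x^2 + 693x + 882

x^4 + 23x^3 + 193x^2 + 693x + 882


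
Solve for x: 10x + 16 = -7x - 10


Starting with: 10x + 16 = -7x - 10
Move all x terms to left: (10 + 7)x = -10 - 16
Simplify: 17x = -26
Divide both sides by 17: x = -26/17

x = -26/17


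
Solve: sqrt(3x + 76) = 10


Square both sides: 3x + 76 = 10^2 = 100
3x = 100 - 76 = 24
x = 8
Check: sqrt(3*8 + 76) = sqrt(100) = 10 ✓

x = 8


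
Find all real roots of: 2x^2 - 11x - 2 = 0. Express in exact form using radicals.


Using the quadratic formula: x = (-b ± sqrt(b^2 - 4ac)) / (2a)
Here a = 2, b = -11, c = -2
Discriminant = b^2 - 4ac = (-11)^2 - 4(2)(-2) = 121 + 16 = 137
Since discriminant = 137 > 0, there are two real roots.
x = (11 ± sqrt(137)) / 4
Numerically: x ≈ 5.6762 or x ≈ -0.1762

x = (11 + sqrt(137)) / 4 or x = (11 - sqrt(137)) / 4


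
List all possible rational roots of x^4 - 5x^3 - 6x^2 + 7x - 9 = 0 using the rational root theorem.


Rational root theorem: possible roots are ±p/q where:
  p divides the constant term (-9): p ∈ {1, 3, 9}
  q divides the leading coefficient (1): q ∈ {1}

All possible rational roots: -9, -3, -1, 1, 3, 9

-9, -3, -1, 1, 3, 9


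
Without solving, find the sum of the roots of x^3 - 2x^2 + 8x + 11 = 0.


By Vieta's formulas for x^3 + bx^2 + cx + d = 0:
  r1 + r2 + r3 = -b/a = 2
  r1*r2 + r1*r3 + r2*r3 = c/a = 8
  r1*r2*r3 = -d/a = -11


Sum = 2


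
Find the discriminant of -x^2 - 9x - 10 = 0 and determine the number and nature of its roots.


For ax^2 + bx + c = 0, discriminant D = b^2 - 4ac
Here a = -1, b = -9, c = -10
D = (-9)^2 - 4(-1)(-10) = 81 - 40 = 41

D = 41 > 0 but not a perfect square
The equation has 2 distinct real irrational roots.

Discriminant = 41, 2 distinct real irrational roots


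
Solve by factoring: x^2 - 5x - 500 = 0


We need two numbers that multiply to -500 and add to -5.
Those numbers are -25 and 20 (since (-25) * 20 = -500 and (-25) + 20 = -5).
So x^2 - 5x - 500 = (x - 25)(x + 20) = 0
Setting each factor to zero: x = 25 or x = -20

x = -20, x = 25


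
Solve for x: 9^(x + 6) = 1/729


Express both sides with the same base.
1/729 = 9^(-3)
Since the bases match, equate exponents: x + 6 = -3
So x = -3 - (6) = -9

x = -9


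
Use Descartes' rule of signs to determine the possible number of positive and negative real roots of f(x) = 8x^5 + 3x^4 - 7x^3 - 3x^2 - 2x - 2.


Descartes' rule of signs:

For positive roots, count sign changes in f(x) = 8x^5 + 3x^4 - 7x^3 - 3x^2 - 2x - 2:
Signs of coefficients: +, +, -, -, -, -
Number of sign changes: 1
Possible positive real roots: 1

For negative roots, examine f(-x) = -8x^5 + 3x^4 + 7x^3 - 3x^2 + 2x - 2:
Signs of coefficients: -, +, +, -, +, -
Number of sign changes: 4
Possible negative real roots: 4, 2, 0

Positive roots: 1; Negative roots: 4 or 2 or 0


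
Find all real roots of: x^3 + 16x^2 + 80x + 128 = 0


Let p(x) = x^3 + 16x^2 + 80x + 128. By the rational root theorem (leading coefficient 1), any rational root is an integer divisor of 128: try ±1, ±2, ... in turn.
Test x = 1: value = 225 ≠ 0.
Test x = -1: value = 63 ≠ 0.
Test x = 2: value = 360 ≠ 0.
Test x = -2: value = 24 ≠ 0.
Test x = 4: value = 768 ≠ 0.
Test x = -4: value = 0 ✓, so (x + 4) is a factor.
Synthetic division by (x + 4): bring down 1; 1(-4) + 16 = 12; 12(-4) + 80 = 32; 32(-4) + 128 = 0 → quotient x^2 + 12x + 32, remainder 0.
Solve the quadratic x^2 + 12x + 32 = 0: discriminant = 12^2 - 4(1)(32) = 144 - 128 = 16.
sqrt(16) = 4, so x = (-12 ± 4)/2: x = -4 or x = -8.

x = -8, x = -4 (multiplicity 2)


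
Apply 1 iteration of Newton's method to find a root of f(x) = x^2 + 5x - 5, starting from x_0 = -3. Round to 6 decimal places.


Newton's method: x_(n+1) = x_n - f(x_n)/f'(x_n)
f(x) = x^2 + 5x - 5
f'(x) = 2x + 5

Iteration 1:
  f(-3.000000) = -11.000000
  f'(-3.000000) = -1.000000
  x_1 = -3.000000 - (-11.000000)/(-1.000000) = -14.000000

x_1 = -14.000000


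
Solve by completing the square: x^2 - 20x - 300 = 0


Start: x^2 - 20x - 300 = 0
Move constant: x^2 - 20x = 300
Half of -20 is -10, squared is 100
Add 100 to both sides: x^2 - 20x + 100 = 400
(x - 10)^2 = 400
x - 10 = ±20
x = 10 + 20 = 30 or x = 10 - 20 = -10

x = -10, x = 30


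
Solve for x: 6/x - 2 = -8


Subtract -2 from both sides: 6/x = -6
Multiply both sides by x: 6 = -6 * x
Divide by -6: x = -1

x = -1


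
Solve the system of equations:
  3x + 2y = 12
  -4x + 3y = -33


Using Cramer's rule:
Determinant D = (3)(3) - (-4)(2) = 9 + 8 = 17
Dx = (12)(3) - (-33)(2) = 36 + 66 = 102
Dy = (3)(-33) - (-4)(12) = -99 + 48 = -51
x = Dx/D = 102/17 = 6
y = Dy/D = -51/17 = -3

x = 6, y = -3


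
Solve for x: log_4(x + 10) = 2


Convert to exponential form: x + 10 = 4^2 = 16
x = 16 - 10 = 6
Check: log_4(6 + 10) = log_4(16) = log_4(16) = 2 ✓

x = 6


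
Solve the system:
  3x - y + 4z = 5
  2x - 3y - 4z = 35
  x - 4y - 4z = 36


Using Cramer's rule. Expand each determinant along the first row.
D  = 3*[(-3)*(-4) - (-4)*(-4)] - (-1)*[2*(-4) - (-4)*1] + 4*[2*(-4) - (-3)*1]
  = 3*(-4) - (-1)*(-4) + 4*(-5) = -36
Dx = 5*[(-3)*(-4) - (-4)*(-4)] - (-1)*[35*(-4) - (-4)*36] + 4*[35*(-4) - (-3)*36]
  = 5*(-4) - (-1)*(4) + 4*(-32) = -144
Dy = 3*[35*(-4) - (-4)*36] - 5*[2*(-4) - (-4)*1] + 4*[2*36 - 35*1]
  = 3*(4) - 5*(-4) + 4*(37) = 180
Dz = 3*[(-3)*36 - 35*(-4)] - (-1)*[2*36 - 35*1] + 5*[2*(-4) - (-3)*1]
  = 3*(32) - (-1)*(37) + 5*(-5) = 108
x = Dx/D = -144/-36 = 4, y = Dy/D = 180/-36 = -5, z = Dz/D = 108/-36 = -3
Check eq1: (3)(4) + (-1)(-5) + (4)(-3) = 5 = 5 ✓
Check eq2: (2)(4) + (-3)(-5) + (-4)(-3) = 35 = 35 ✓
Check eq3: (1)(4) + (-4)(-5) + (-4)(-3) = 36 = 36 ✓

x = 4, y = -5, z = -3


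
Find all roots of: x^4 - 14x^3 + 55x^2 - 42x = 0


The constant term is 0, so x = 0 is a root. Factor out x:
  x^3 - 14x^2 + 55x - 42 = 0
Let p(x) = x^3 - 14x^2 + 55x - 42. By the rational root theorem (leading coefficient 1), any rational root is an integer divisor of 42: try ±1, ±2, ... in turn.
Test x = 1: value = 0 ✓, so (x - 1) is a factor.
Synthetic division by (x - 1): bring down 1; 1(1) - 14 = -13; (-13)(1) + 55 = 42; 42(1) - 42 = 0 → quotient x^2 - 13x + 42, remainder 0.
Solve the quadratic x^2 - 13x + 42 = 0: discriminant = (-13)^2 - 4(1)(42) = 169 - 168 = 1.
sqrt(1) = 1, so x = (13 ± 1)/2: x = 7 or x = 6.
Collecting all roots found:

x = 0, x = 1, x = 6, x = 7


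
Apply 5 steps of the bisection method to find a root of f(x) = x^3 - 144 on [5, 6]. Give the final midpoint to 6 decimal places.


f(x) = x^3 - 144
f(5) = -19 < 0
f(6) = 72 > 0

Step 1: midpoint = (5.000000 + 6.000000)/2 = 5.500000
  f(5.500000) = 22.375000
  f(mid) > 0, so root is in [5.000000, 5.500000]

Step 2: midpoint = (5.000000 + 5.500000)/2 = 5.250000
  f(5.250000) = 0.703125
  f(mid) > 0, so root is in [5.000000, 5.250000]

Step 3: midpoint = (5.000000 + 5.250000)/2 = 5.125000
  f(5.125000) = -9.388672
  f(mid) < 0, so root is in [5.125000, 5.250000]

Step 4: midpoint = (5.125000 + 5.250000)/2 = 5.187500
  f(5.187500) = -4.403564
  f(mid) < 0, so root is in [5.187500, 5.250000]

Step 5: midpoint = (5.187500 + 5.250000)/2 = 5.218750
  f(5.218750) = -1.865509
  f(mid) < 0, so root is in [5.218750, 5.250000]

midpoint = 5.218750


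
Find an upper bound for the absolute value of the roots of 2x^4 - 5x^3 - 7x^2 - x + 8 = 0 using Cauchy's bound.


Cauchy's bound: all roots r satisfy |r| <= 1 + max(|a_i/a_n|) for i = 0,...,n-1
where a_n is the leading coefficient.

Coefficients: [2, -5, -7, -1, 8]
Leading coefficient a_n = 2
Ratios |a_i/a_n|: 5/2, 7/2, 1/2, 4
Maximum ratio: 4
Cauchy's bound: |r| <= 1 + 4 = 5

Upper bound = 5


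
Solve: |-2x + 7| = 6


An absolute value equation |expr| = 6 gives two cases:
Case 1: -2x + 7 = 6
  -2x = -1, so x = 1/2
Case 2: -2x + 7 = -6
  -2x = -13, so x = 13/2

x = 1/2, x = 13/2


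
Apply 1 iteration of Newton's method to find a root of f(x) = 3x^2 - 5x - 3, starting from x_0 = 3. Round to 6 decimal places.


Newton's method: x_(n+1) = x_n - f(x_n)/f'(x_n)
f(x) = 3x^2 - 5x - 3
f'(x) = 6x - 5

Iteration 1:
  f(3.000000) = 9.000000
  f'(3.000000) = 13.000000
  x_1 = 3.000000 - (9.000000)/(13.000000) = 2.307692

x_1 = 2.307692


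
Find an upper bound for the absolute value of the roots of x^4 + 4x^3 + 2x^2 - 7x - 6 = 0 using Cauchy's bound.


Cauchy's bound: all roots r satisfy |r| <= 1 + max(|a_i/a_n|) for i = 0,...,n-1
where a_n is the leading coefficient.

Coefficients: [1, 4, 2, -7, -6]
Leading coefficient a_n = 1
Ratios |a_i/a_n|: 4, 2, 7, 6
Maximum ratio: 7
Cauchy's bound: |r| <= 1 + 7 = 8

Upper bound = 8


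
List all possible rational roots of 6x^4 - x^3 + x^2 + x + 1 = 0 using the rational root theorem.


Rational root theorem: possible roots are ±p/q where:
  p divides the constant term (1): p ∈ {1}
  q divides the leading coefficient (6): q ∈ {1, 2, 3, 6}

All possible rational roots: -1, -1/2, -1/3, -1/6, 1/6, 1/3, 1/2, 1

-1, -1/2, -1/3, -1/6, 1/6, 1/3, 1/2, 1


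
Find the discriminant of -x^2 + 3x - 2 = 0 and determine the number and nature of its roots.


For ax^2 + bx + c = 0, discriminant D = b^2 - 4ac
Here a = -1, b = 3, c = -2
D = (3)^2 - 4(-1)(-2) = 9 - 8 = 1

D = 1 > 0 and is a perfect square (sqrt = 1)
The equation has 2 distinct real rational roots.

Discriminant = 1, 2 distinct real rational roots


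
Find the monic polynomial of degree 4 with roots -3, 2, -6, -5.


A monic polynomial with roots -3, 2, -6, -5 is:
p(x) = (x + 3)(x - 2)(x + 6)(x + 5)
After multiplying by (x + 3): x + 3
After multiplying by (x - 2): x^2 + x - 6
After multiplying by (x + 6): x^3 + 7x^2 - 36
After multiplying by (x + 5): x^4 + 12x^3 + 35x^2 - 36x - 180

x^4 + 12x^3 + 35x^2 - 36x - 180


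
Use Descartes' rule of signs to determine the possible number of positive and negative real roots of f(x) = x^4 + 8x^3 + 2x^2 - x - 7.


Descartes' rule of signs:

For positive roots, count sign changes in f(x) = x^4 + 8x^3 + 2x^2 - x - 7:
Signs of coefficients: +, +, +, -, -
Number of sign changes: 1
Possible positive real roots: 1

For negative roots, examine f(-x) = x^4 - 8x^3 + 2x^2 + x - 7:
Signs of coefficients: +, -, +, +, -
Number of sign changes: 3
Possible negative real roots: 3, 1

Positive roots: 1; Negative roots: 3 or 1


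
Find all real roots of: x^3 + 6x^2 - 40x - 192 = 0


Let p(x) = x^3 + 6x^2 - 40x - 192. By the rational root theorem (leading coefficient 1), any rational root is an integer divisor of 192: try ±1, ±2, ... in turn.
Test x = 1: value = -225 ≠ 0.
Test x = -1: value = -147 ≠ 0.
Test x = 2: value = -240 ≠ 0.
Test x = -2: value = -96 ≠ 0.
Test x = 3: value = -231 ≠ 0.
Test x = -3: value = -45 ≠ 0.
Test x = 4: value = -192 ≠ 0.
Test x = -4: value = 0 ✓, so (x + 4) is a factor.
Synthetic division by (x + 4): bring down 1; 1(-4) + 6 = 2; 2(-4) - 40 = -48; (-48)(-4) - 192 = 0 → quotient x^2 + 2x - 48, remainder 0.
Solve the quadratic x^2 + 2x - 48 = 0: discriminant = 2^2 - 4(1)(-48) = 4 + 192 = 196.
sqrt(196) = 14, so x = (-2 ± 14)/2: x = 6 or x = -8.

x = -8, x = -4, x = 6


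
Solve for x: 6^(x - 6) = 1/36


Express both sides with the same base.
1/36 = 6^(-2)
Since the bases match, equate exponents: x - 6 = -2
So x = -2 - (-6) = 4

x = 4


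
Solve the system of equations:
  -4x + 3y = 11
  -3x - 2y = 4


Using Cramer's rule:
Determinant D = (-4)(-2) - (-3)(3) = 8 + 9 = 17
Dx = (11)(-2) - (4)(3) = -22 - 12 = -34
Dy = (-4)(4) - (-3)(11) = -16 + 33 = 17
x = Dx/D = -34/17 = -2
y = Dy/D = 17/17 = 1

x = -2, y = 1


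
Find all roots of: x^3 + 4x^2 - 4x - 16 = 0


Let p(x) = x^3 + 4x^2 - 4x - 16. By the rational root theorem (leading coefficient 1), any rational root is an integer divisor of 16: try ±1, ±2, ... in turn.
Test x = 1: value = -15 ≠ 0.
Test x = -1: value = -9 ≠ 0.
Test x = 2: value = 0 ✓, so (x - 2) is a factor.
Synthetic division by (x - 2): bring down 1; 1(2) + 4 = 6; 6(2) - 4 = 8; 8(2) - 16 = 0 → quotient x^2 + 6x + 8, remainder 0.
Solve the quadratic x^2 + 6x + 8 = 0: discriminant = 6^2 - 4(1)(8) = 36 - 32 = 4.
sqrt(4) = 2, so x = (-6 ± 2)/2: x = -2 or x = -4.
Collecting all roots found:

x = -4, x = -2, x = 2


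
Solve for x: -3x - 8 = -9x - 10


Starting with: -3x - 8 = -9x - 10
Move all x terms to left: (-3 + 9)x = -10 + 8
Simplify: 6x = -2
Divide both sides by 6: x = -1/3

x = -1/3


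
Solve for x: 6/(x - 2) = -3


Multiply both sides by (x - 2): 6 = -3(x - 2)
Distribute: 6 = -3x + 6
-3x = 6 - 6 = 0
x = 0

x = 0


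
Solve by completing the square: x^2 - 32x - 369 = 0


Start: x^2 - 32x - 369 = 0
Move constant: x^2 - 32x = 369
Half of -32 is -16, squared is 256
Add 256 to both sides: x^2 - 32x + 256 = 625
(x - 16)^2 = 625
x - 16 = ±25
x = 16 + 25 = 41 or x = 16 - 25 = -9

x = -9, x = 41


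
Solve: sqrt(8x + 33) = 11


Square both sides: 8x + 33 = 11^2 = 121
8x = 121 - 33 = 88
x = 11
Check: sqrt(8*11 + 33) = sqrt(121) = 11 ✓

x = 11


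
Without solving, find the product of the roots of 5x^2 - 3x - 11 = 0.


By Vieta's formulas for ax^2 + bx + c = 0:
  Sum of roots = -b/a
  Product of roots = c/a

Here a = 5, b = -3, c = -11
Sum = -(-3)/5 = 3/5
Product = -11/5 = -11/5

Product = -11/5


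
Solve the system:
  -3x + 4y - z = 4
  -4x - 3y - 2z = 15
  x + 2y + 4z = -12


Using Cramer's rule. Expand each determinant along the first row.
D  = (-3)*[(-3)*4 - (-2)*2] - 4*[(-4)*4 - (-2)*1] + (-1)*[(-4)*2 - (-3)*1]
  = (-3)*(-8) - 4*(-14) + (-1)*(-5) = 85
Dx = 4*[(-3)*4 - (-2)*2] - 4*[15*4 - (-2)*(-12)] + (-1)*[15*2 - (-3)*(-12)]
  = 4*(-8) - 4*(36) + (-1)*(-6) = -170
Dy = (-3)*[15*4 - (-2)*(-12)] - 4*[(-4)*4 - (-2)*1] + (-1)*[(-4)*(-12) - 15*1]
  = (-3)*(36) - 4*(-14) + (-1)*(33) = -85
Dz = (-3)*[(-3)*(-12) - 15*2] - 4*[(-4)*(-12) - 15*1] + 4*[(-4)*2 - (-3)*1]
  = (-3)*(6) - 4*(33) + 4*(-5) = -170
x = Dx/D = -170/85 = -2, y = Dy/D = -85/85 = -1, z = Dz/D = -170/85 = -2
Check eq1: (-3)(-2) + (4)(-1) + (-1)(-2) = 4 = 4 ✓
Check eq2: (-4)(-2) + (-3)(-1) + (-2)(-2) = 15 = 15 ✓
Check eq3: (1)(-2) + (2)(-1) + (4)(-2) = -12 = -12 ✓

x = -2, y = -1, z = -2


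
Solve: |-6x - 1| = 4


An absolute value equation |expr| = 4 gives two cases:
Case 1: -6x - 1 = 4
  -6x = 5, so x = -5/6
Case 2: -6x - 1 = -4
  -6x = -3, so x = 1/2

x = -5/6, x = 1/2


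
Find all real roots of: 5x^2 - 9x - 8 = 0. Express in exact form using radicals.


Using the quadratic formula: x = (-b ± sqrt(b^2 - 4ac)) / (2a)
Here a = 5, b = -9, c = -8
Discriminant = b^2 - 4ac = (-9)^2 - 4(5)(-8) = 81 + 160 = 241
Since discriminant = 241 > 0, there are two real roots.
x = (9 ± sqrt(241)) / 10
Numerically: x ≈ 2.4524 or x ≈ -0.6524

x = (9 + sqrt(241)) / 10 or x = (9 - sqrt(241)) / 10


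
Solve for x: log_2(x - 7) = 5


Convert to exponential form: x - 7 = 2^5 = 32
x = 32 + 7 = 39
Check: log_2(39 - 7) = log_2(32) = log_2(32) = 5 ✓

x = 39


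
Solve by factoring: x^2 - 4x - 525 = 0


We need two numbers that multiply to -525 and add to -4.
Those numbers are 21 and -25 (since 21 * (-25) = -525 and 21 + (-25) = -4).
So x^2 - 4x - 525 = (x + 21)(x - 25) = 0
Setting each factor to zero: x = -21 or x = 25

x = -21, x = 25


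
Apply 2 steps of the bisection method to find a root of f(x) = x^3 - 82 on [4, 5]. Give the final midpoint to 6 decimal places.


f(x) = x^3 - 82
f(4) = -18 < 0
f(5) = 43 > 0

Step 1: midpoint = (4.000000 + 5.000000)/2 = 4.500000
  f(4.500000) = 9.125000
  f(mid) > 0, so root is in [4.000000, 4.500000]

Step 2: midpoint = (4.000000 + 4.500000)/2 = 4.250000
  f(4.250000) = -5.234375
  f(mid) < 0, so root is in [4.250000, 4.500000]

midpoint = 4.250000


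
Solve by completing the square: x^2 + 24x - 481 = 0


Start: x^2 + 24x - 481 = 0
Move constant: x^2 + 24x = 481
Half of 24 is 12, squared is 144
Add 144 to both sides: x^2 + 24x + 144 = 625
(x + 12)^2 = 625
x + 12 = ±25
x = -12 + 25 = 13 or x = -12 - 25 = -37

x = -37, x = 13


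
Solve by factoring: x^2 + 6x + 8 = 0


We need two numbers that multiply to 8 and add to 6.
Those numbers are 4 and 2 (since 4 * 2 = 8 and 4 + 2 = 6).
So x^2 + 6x + 8 = (x + 4)(x + 2) = 0
Setting each factor to zero: x = -4 or x = -2

x = -4, x = -2


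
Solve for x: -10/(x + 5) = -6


Multiply both sides by (x + 5): -10 = -6(x + 5)
Distribute: -10 = -6x - 30
-6x = -10 + 30 = 20
x = -10/3

x = -10/3


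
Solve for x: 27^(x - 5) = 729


Express both sides with the same base.
729 = 27^2
Since the bases match, equate exponents: x - 5 = 2
So x = 2 - (-5) = 7

x = 7


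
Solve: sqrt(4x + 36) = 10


Square both sides: 4x + 36 = 10^2 = 100
4x = 100 - 36 = 64
x = 16
Check: sqrt(4*16 + 36) = sqrt(100) = 10 ✓

x = 16


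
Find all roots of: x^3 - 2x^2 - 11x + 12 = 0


Let p(x) = x^3 - 2x^2 - 11x + 12. By the rational root theorem (leading coefficient 1), any rational root is an integer divisor of 12: try ±1, ±2, ... in turn.
Test x = 1: value = 0 ✓, so (x - 1) is a factor.
Synthetic division by (x - 1): bring down 1; 1(1) - 2 = -1; (-1)(1) - 11 = -12; (-12)(1) + 12 = 0 → quotient x^2 - x - 12, remainder 0.
Solve the quadratic x^2 - x - 12 = 0: discriminant = (-1)^2 - 4(1)(-12) = 1 + 48 = 49.
sqrt(49) = 7, so x = (1 ± 7)/2: x = 4 or x = -3.
Collecting all roots found:

x = -3, x = 1, x = 4


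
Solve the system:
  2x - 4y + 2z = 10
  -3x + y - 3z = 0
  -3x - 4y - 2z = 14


Using Cramer's rule. Expand each determinant along the first row.
D  = 2*[1*(-2) - (-3)*(-4)] - (-4)*[(-3)*(-2) - (-3)*(-3)] + 2*[(-3)*(-4) - 1*(-3)]
  = 2*(-14) - (-4)*(-3) + 2*(15) = -10
Dx = 10*[1*(-2) - (-3)*(-4)] - (-4)*[0*(-2) - (-3)*14] + 2*[0*(-4) - 1*14]
  = 10*(-14) - (-4)*(42) + 2*(-14) = 0
Dy = 2*[0*(-2) - (-3)*14] - 10*[(-3)*(-2) - (-3)*(-3)] + 2*[(-3)*14 - 0*(-3)]
  = 2*(42) - 10*(-3) + 2*(-42) = 30
Dz = 2*[1*14 - 0*(-4)] - (-4)*[(-3)*14 - 0*(-3)] + 10*[(-3)*(-4) - 1*(-3)]
  = 2*(14) - (-4)*(-42) + 10*(15) = 10
x = Dx/D = 0/-10 = 0, y = Dy/D = 30/-10 = -3, z = Dz/D = 10/-10 = -1
Check eq1: (2)(0) + (-4)(-3) + (2)(-1) = 10 = 10 ✓
Check eq2: (-3)(0) + (1)(-3) + (-3)(-1) = 0 = 0 ✓
Check eq3: (-3)(0) + (-4)(-3) + (-2)(-1) = 14 = 14 ✓

x = 0, y = -3, z = -1


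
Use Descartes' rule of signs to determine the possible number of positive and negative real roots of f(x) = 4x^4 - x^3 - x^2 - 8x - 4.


Descartes' rule of signs:

For positive roots, count sign changes in f(x) = 4x^4 - x^3 - x^2 - 8x - 4:
Signs of coefficients: +, -, -, -, -
Number of sign changes: 1
Possible positive real roots: 1

For negative roots, examine f(-x) = 4x^4 + x^3 - x^2 + 8x - 4:
Signs of coefficients: +, +, -, +, -
Number of sign changes: 3
Possible negative real roots: 3, 1

Positive roots: 1; Negative roots: 3 or 1


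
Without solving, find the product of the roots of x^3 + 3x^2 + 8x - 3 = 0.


By Vieta's formulas for x^3 + bx^2 + cx + d = 0:
  r1 + r2 + r3 = -b/a = -3
  r1*r2 + r1*r3 + r2*r3 = c/a = 8
  r1*r2*r3 = -d/a = 3


Product = 3


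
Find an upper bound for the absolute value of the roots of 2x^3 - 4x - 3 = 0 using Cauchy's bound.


Cauchy's bound: all roots r satisfy |r| <= 1 + max(|a_i/a_n|) for i = 0,...,n-1
where a_n is the leading coefficient.

Coefficients: [2, 0, -4, -3]
Leading coefficient a_n = 2
Ratios |a_i/a_n|: 0, 2, 3/2
Maximum ratio: 2
Cauchy's bound: |r| <= 1 + 2 = 3

Upper bound = 3


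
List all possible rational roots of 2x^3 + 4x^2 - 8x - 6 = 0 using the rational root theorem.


Rational root theorem: possible roots are ±p/q where:
  p divides the constant term (-6): p ∈ {1, 2, 3, 6}
  q divides the leading coefficient (2): q ∈ {1, 2}

All possible rational roots: -6, -3, -2, -3/2, -1, -1/2, 1/2, 1, 3/2, 2, 3, 6

-6, -3, -2, -3/2, -1, -1/2, 1/2, 1, 3/2, 2, 3, 6


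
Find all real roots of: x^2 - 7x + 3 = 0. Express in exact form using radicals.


Using the quadratic formula: x = (-b ± sqrt(b^2 - 4ac)) / (2a)
Here a = 1, b = -7, c = 3
Discriminant = b^2 - 4ac = (-7)^2 - 4(1)(3) = 49 - 12 = 37
Since discriminant = 37 > 0, there are two real roots.
x = (7 ± sqrt(37)) / 2
Numerically: x ≈ 6.5414 or x ≈ 0.4586

x = (7 + sqrt(37)) / 2 or x = (7 - sqrt(37)) / 2


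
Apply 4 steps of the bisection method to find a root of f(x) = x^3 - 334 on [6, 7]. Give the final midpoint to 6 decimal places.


f(x) = x^3 - 334
f(6) = -118 < 0
f(7) = 9 > 0

Step 1: midpoint = (6.000000 + 7.000000)/2 = 6.500000
  f(6.500000) = -59.375000
  f(mid) < 0, so root is in [6.500000, 7.000000]

Step 2: midpoint = (6.500000 + 7.000000)/2 = 6.750000
  f(6.750000) = -26.453125
  f(mid) < 0, so root is in [6.750000, 7.000000]

Step 3: midpoint = (6.750000 + 7.000000)/2 = 6.875000
  f(6.875000) = -9.048828
  f(mid) < 0, so root is in [6.875000, 7.000000]

Step 4: midpoint = (6.875000 + 7.000000)/2 = 6.937500
  f(6.937500) = -0.105713
  f(mid) < 0, so root is in [6.937500, 7.000000]

midpoint = 6.937500


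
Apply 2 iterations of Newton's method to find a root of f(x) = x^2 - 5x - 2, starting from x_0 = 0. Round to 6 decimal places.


Newton's method: x_(n+1) = x_n - f(x_n)/f'(x_n)
f(x) = x^2 - 5x - 2
f'(x) = 2x - 5

Iteration 1:
  f(0.000000) = -2.000000
  f'(0.000000) = -5.000000
  x_1 = 0.000000 - (-2.000000)/(-5.000000) = -0.400000

Iteration 2:
  f(-0.400000) = 0.160000
  f'(-0.400000) = -5.800000
  x_2 = -0.400000 - (0.160000)/(-5.800000) = -0.372414

x_2 = -0.372414


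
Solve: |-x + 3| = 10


An absolute value equation |expr| = 10 gives two cases:
Case 1: -x + 3 = 10
  -x = 7, so x = -7
Case 2: -x + 3 = -10
  -x = -13, so x = 13

x = -7, x = 13


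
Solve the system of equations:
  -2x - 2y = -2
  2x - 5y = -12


Using Cramer's rule:
Determinant D = (-2)(-5) - (2)(-2) = 10 + 4 = 14
Dx = (-2)(-5) - (-12)(-2) = 10 - 24 = -14
Dy = (-2)(-12) - (2)(-2) = 24 + 4 = 28
x = Dx/D = -14/14 = -1
y = Dy/D = 28/14 = 2

x = -1, y = 2


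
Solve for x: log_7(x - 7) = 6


Convert to exponential form: x - 7 = 7^6 = 117649
x = 117649 + 7 = 117656
Check: log_7(117656 - 7) = log_7(117649) = log_7(117649) = 6 ✓

x = 117656


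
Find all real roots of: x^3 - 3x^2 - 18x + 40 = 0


Let p(x) = x^3 - 3x^2 - 18x + 40. By the rational root theorem (leading coefficient 1), any rational root is an integer divisor of 40: try ±1, ±2, ... in turn.
Test x = 1: value = 20 ≠ 0.
Test x = -1: value = 54 ≠ 0.
Test x = 2: value = 0 ✓, so (x - 2) is a factor.
Synthetic division by (x - 2): bring down 1; 1(2) - 3 = -1; (-1)(2) - 18 = -20; (-20)(2) + 40 = 0 → quotient x^2 - x - 20, remainder 0.
Solve the quadratic x^2 - x - 20 = 0: discriminant = (-1)^2 - 4(1)(-20) = 1 + 80 = 81.
sqrt(81) = 9, so x = (1 ± 9)/2: x = 5 or x = -4.

x = -4, x = 2, x = 5


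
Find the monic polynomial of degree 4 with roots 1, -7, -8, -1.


A monic polynomial with roots 1, -7, -8, -1 is:
p(x) = (x - 1)(x + 7)(x + 8)(x + 1)
After multiplying by (x - 1): x - 1
After multiplying by (x + 7): x^2 + 6x - 7
After multiplying by (x + 8): x^3 + 14x^2 + 41x - 56
After multiplying by (x + 1): x^4 + 15x^3 + 55x^2 - 15x - 56

x^4 + 15x^3 + 55x^2 - 15x - 56


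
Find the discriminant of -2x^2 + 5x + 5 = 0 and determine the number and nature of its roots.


For ax^2 + bx + c = 0, discriminant D = b^2 - 4ac
Here a = -2, b = 5, c = 5
D = (5)^2 - 4(-2)(5) = 25 + 40 = 65

D = 65 > 0 but not a perfect square
The equation has 2 distinct real irrational roots.

Discriminant = 65, 2 distinct real irrational roots


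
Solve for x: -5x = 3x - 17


Starting with: -5x = 3x - 17
Move all x terms to left: (-5 - 3)x = -17 - 0
Simplify: -8x = -17
Divide both sides by -8: x = 17/8

x = 17/8


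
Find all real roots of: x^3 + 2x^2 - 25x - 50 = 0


Let p(x) = x^3 + 2x^2 - 25x - 50. By the rational root theorem (leading coefficient 1), any rational root is an integer divisor of 50: try ±1, ±2, ... in turn.
Test x = 1: value = -72 ≠ 0.
Test x = -1: value = -24 ≠ 0.
Test x = 2: value = -84 ≠ 0.
Test x = -2: value = 0 ✓, so (x + 2) is a factor.
Synthetic division by (x + 2): bring down 1; 1(-2) + 2 = 0; 0(-2) - 25 = -25; (-25)(-2) - 50 = 0 → quotient x^2 - 25, remainder 0.
Solve the quadratic x^2 - 25 = 0: discriminant = 0^2 - 4(1)(-25) = 0 + 100 = 100.
sqrt(100) = 10, so x = (0 ± 10)/2: x = 5 or x = -5.

x = -5, x = -2, x = 5


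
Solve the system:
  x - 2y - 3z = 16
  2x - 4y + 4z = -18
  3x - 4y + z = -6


Using Cramer's rule. Expand each determinant along the first row.
D  = 1*[(-4)*1 - 4*(-4)] - (-2)*[2*1 - 4*3] + (-3)*[2*(-4) - (-4)*3]
  = 1*(12) - (-2)*(-10) + (-3)*(4) = -20
Dx = 16*[(-4)*1 - 4*(-4)] - (-2)*[(-18)*1 - 4*(-6)] + (-3)*[(-18)*(-4) - (-4)*(-6)]
  = 16*(12) - (-2)*(6) + (-3)*(48) = 60
Dy = 1*[(-18)*1 - 4*(-6)] - 16*[2*1 - 4*3] + (-3)*[2*(-6) - (-18)*3]
  = 1*(6) - 16*(-10) + (-3)*(42) = 40
Dz = 1*[(-4)*(-6) - (-18)*(-4)] - (-2)*[2*(-6) - (-18)*3] + 16*[2*(-4) - (-4)*3]
  = 1*(-48) - (-2)*(42) + 16*(4) = 100
x = Dx/D = 60/-20 = -3, y = Dy/D = 40/-20 = -2, z = Dz/D = 100/-20 = -5
Check eq1: (1)(-3) + (-2)(-2) + (-3)(-5) = 16 = 16 ✓
Check eq2: (2)(-3) + (-4)(-2) + (4)(-5) = -18 = -18 ✓
Check eq3: (3)(-3) + (-4)(-2) + (1)(-5) = -6 = -6 ✓

x = -3, y = -2, z = -5


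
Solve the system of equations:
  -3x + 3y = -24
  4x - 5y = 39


Using Cramer's rule:
Determinant D = (-3)(-5) - (4)(3) = 15 - 12 = 3
Dx = (-24)(-5) - (39)(3) = 120 - 117 = 3
Dy = (-3)(39) - (4)(-24) = -117 + 96 = -21
x = Dx/D = 3/3 = 1
y = Dy/D = -21/3 = -7

x = 1, y = -7


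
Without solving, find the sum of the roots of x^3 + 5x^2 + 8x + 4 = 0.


By Vieta's formulas for x^3 + bx^2 + cx + d = 0:
  r1 + r2 + r3 = -b/a = -5
  r1*r2 + r1*r3 + r2*r3 = c/a = 8
  r1*r2*r3 = -d/a = -4


Sum = -5


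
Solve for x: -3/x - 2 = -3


Subtract -2 from both sides: -3/x = -1
Multiply both sides by x: -3 = -1 * x
Divide by -1: x = 3

x = 3


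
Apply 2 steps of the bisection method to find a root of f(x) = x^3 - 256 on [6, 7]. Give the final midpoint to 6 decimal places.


f(x) = x^3 - 256
f(6) = -40 < 0
f(7) = 87 > 0

Step 1: midpoint = (6.000000 + 7.000000)/2 = 6.500000
  f(6.500000) = 18.625000
  f(mid) > 0, so root is in [6.000000, 6.500000]

Step 2: midpoint = (6.000000 + 6.500000)/2 = 6.250000
  f(6.250000) = -11.859375
  f(mid) < 0, so root is in [6.250000, 6.500000]

midpoint = 6.250000


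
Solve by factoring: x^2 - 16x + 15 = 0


We need two numbers that multiply to 15 and add to -16.
Those numbers are -1 and -15 (since (-1) * (-15) = 15 and (-1) + (-15) = -16).
So x^2 - 16x + 15 = (x - 1)(x - 15) = 0
Setting each factor to zero: x = 1 or x = 15

x = 1, x = 15


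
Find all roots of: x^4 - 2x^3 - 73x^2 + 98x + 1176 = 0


Let p(x) = x^4 - 2x^3 - 73x^2 + 98x + 1176. By the rational root theorem (leading coefficient 1), any rational root is an integer divisor of 1176: try ±1, ±2, ... in turn.
Test x = 1: value = 1200 ≠ 0.
Test x = -1: value = 1008 ≠ 0.
Test x = 2: value = 1080 ≠ 0.
Test x = -2: value = 720 ≠ 0.
Test x = 3: value = 840 ≠ 0.
Test x = -3: value = 360 ≠ 0.
Test x = 4: value = 528 ≠ 0.
Test x = -4: value = 0 ✓, so (x + 4) is a factor.
Synthetic division by (x + 4): bring down 1; 1(-4) - 2 = -6; (-6)(-4) - 73 = -49; (-49)(-4) + 98 = 294; 294(-4) + 1176 = 0 → quotient x^3 - 6x^2 - 49x + 294, remainder 0.
Continue with the quotient x^3 - 6x^2 - 49x + 294 (candidates must divide 294).
Test x = 6: value = 0 ✓, so (x - 6) is a factor.
Synthetic division by (x - 6): bring down 1; 1(6) - 6 = 0; 0(6) - 49 = -49; (-49)(6) + 294 = 0 → quotient x^2 - 49, remainder 0.
Solve the quadratic x^2 - 49 = 0: discriminant = 0^2 - 4(1)(-49) = 0 + 196 = 196.
sqrt(196) = 14, so x = (0 ± 14)/2: x = 7 or x = -7.
Collecting all roots found:

x = -7, x = -4, x = 6, x = 7


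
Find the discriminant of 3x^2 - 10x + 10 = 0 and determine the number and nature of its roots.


For ax^2 + bx + c = 0, discriminant D = b^2 - 4ac
Here a = 3, b = -10, c = 10
D = (-10)^2 - 4(3)(10) = 100 - 120 = -20

D = -20 < 0
The equation has no real roots (2 complex conjugate roots).

Discriminant = -20, no real roots (2 complex conjugate roots)


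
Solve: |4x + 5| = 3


An absolute value equation |expr| = 3 gives two cases:
Case 1: 4x + 5 = 3
  4x = -2, so x = -1/2
Case 2: 4x + 5 = -3
  4x = -8, so x = -2

x = -2, x = -1/2


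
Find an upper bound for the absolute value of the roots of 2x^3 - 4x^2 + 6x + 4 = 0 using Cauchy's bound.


Cauchy's bound: all roots r satisfy |r| <= 1 + max(|a_i/a_n|) for i = 0,...,n-1
where a_n is the leading coefficient.

Coefficients: [2, -4, 6, 4]
Leading coefficient a_n = 2
Ratios |a_i/a_n|: 2, 3, 2
Maximum ratio: 3
Cauchy's bound: |r| <= 1 + 3 = 4

Upper bound = 4


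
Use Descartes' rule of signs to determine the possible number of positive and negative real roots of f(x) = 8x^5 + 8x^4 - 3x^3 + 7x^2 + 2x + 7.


Descartes' rule of signs:

For positive roots, count sign changes in f(x) = 8x^5 + 8x^4 - 3x^3 + 7x^2 + 2x + 7:
Signs of coefficients: +, +, -, +, +, +
Number of sign changes: 2
Possible positive real roots: 2, 0

For negative roots, examine f(-x) = -8x^5 + 8x^4 + 3x^3 + 7x^2 - 2x + 7:
Signs of coefficients: -, +, +, +, -, +
Number of sign changes: 3
Possible negative real roots: 3, 1

Positive roots: 2 or 0; Negative roots: 3 or 1


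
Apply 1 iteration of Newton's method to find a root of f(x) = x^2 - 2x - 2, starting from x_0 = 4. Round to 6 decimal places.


Newton's method: x_(n+1) = x_n - f(x_n)/f'(x_n)
f(x) = x^2 - 2x - 2
f'(x) = 2x - 2

Iteration 1:
  f(4.000000) = 6.000000
  f'(4.000000) = 6.000000
  x_1 = 4.000000 - (6.000000)/(6.000000) = 3.000000

x_1 = 3.000000


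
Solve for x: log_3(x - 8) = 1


Convert to exponential form: x - 8 = 3^1 = 3
x = 3 + 8 = 11
Check: log_3(11 - 8) = log_3(3) = log_3(3) = 1 ✓

x = 11


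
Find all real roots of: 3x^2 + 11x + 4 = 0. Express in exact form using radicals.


Using the quadratic formula: x = (-b ± sqrt(b^2 - 4ac)) / (2a)
Here a = 3, b = 11, c = 4
Discriminant = b^2 - 4ac = 11^2 - 4(3)(4) = 121 - 48 = 73
Since discriminant = 73 > 0, there are two real roots.
x = (-11 ± sqrt(73)) / 6
Numerically: x ≈ -0.4093 or x ≈ -3.2573

x = (-11 + sqrt(73)) / 6 or x = (-11 - sqrt(73)) / 6


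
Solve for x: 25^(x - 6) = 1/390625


Express both sides with the same base.
1/390625 = 25^(-4)
Since the bases match, equate exponents: x - 6 = -4
So x = -4 - (-6) = 2

x = 2


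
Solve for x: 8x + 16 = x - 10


Starting with: 8x + 16 = x - 10
Move all x terms to left: (8 - 1)x = -10 - 16
Simplify: 7x = -26
Divide both sides by 7: x = -26/7

x = -26/7


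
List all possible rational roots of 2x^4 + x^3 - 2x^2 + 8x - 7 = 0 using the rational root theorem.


Rational root theorem: possible roots are ±p/q where:
  p divides the constant term (-7): p ∈ {1, 7}
  q divides the leading coefficient (2): q ∈ {1, 2}

All possible rational roots: -7, -7/2, -1, -1/2, 1/2, 1, 7/2, 7

-7, -7/2, -1, -1/2, 1/2, 1, 7/2, 7
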